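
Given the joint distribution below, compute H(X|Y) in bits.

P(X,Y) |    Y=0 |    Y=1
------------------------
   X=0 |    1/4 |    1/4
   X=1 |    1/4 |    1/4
1.0000 bits

Using the chain rule: H(X|Y) = H(X,Y) - H(Y)

First, compute H(X,Y) = 2.0000 bits

Marginal P(Y) = (1/2, 1/2)
H(Y) = 1.0000 bits

H(X|Y) = H(X,Y) - H(Y) = 2.0000 - 1.0000 = 1.0000 bits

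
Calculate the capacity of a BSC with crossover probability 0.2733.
0.1538 bits

For a binary symmetric channel (BSC) with error probability p:
Capacity C = 1 - H(p) bits per symbol

where H(p) = -p log₂(p) - (1-p) log₂(1-p) is the binary entropy function.

H(0.2733) = 0.8462 bits
C = 1 - 0.8462 = 0.1538 bits per symbol

This means we can reliably transmit up to 0.1538 bits of information per channel use.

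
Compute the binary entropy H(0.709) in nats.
0.6030 nats

The binary entropy function is:
H(p) = -p log(p) - (1-p) log(1-p)

H(0.709) = -0.709 × log_e(0.709) - 0.291 × log_e(0.291)
H(0.709) = 0.6030 nats

Note: Binary entropy is maximized at p=0.5 (H=1 bit) and minimized at p=0 or p=1 (H=0).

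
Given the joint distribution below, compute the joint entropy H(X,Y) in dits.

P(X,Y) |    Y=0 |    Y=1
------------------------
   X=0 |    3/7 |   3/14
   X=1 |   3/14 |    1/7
0.5651 dits

Joint entropy is H(X,Y) = -Σ_{x,y} p(x,y) log p(x,y).

Summing over all non-zero entries:
H(X,Y) = -[3/7·log_10(3/7) + 3/14·log_10(3/14) + 3/14·log_10(3/14) + 1/7·log_10(1/7)]
H(X,Y) = 0.5651 dits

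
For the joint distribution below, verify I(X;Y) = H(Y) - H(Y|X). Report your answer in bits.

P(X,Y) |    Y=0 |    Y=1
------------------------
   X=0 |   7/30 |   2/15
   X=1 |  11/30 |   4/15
I(X;Y) = 0.0023 bits

Mutual information has multiple equivalent forms:
- I(X;Y) = H(X) - H(X|Y)
- I(X;Y) = H(Y) - H(Y|X)
- I(X;Y) = H(X) + H(Y) - H(X,Y)

Computing all quantities:
H(X) = 0.9481, H(Y) = 0.9710, H(X,Y) = 1.9167
H(X|Y) = 0.9458, H(Y|X) = 0.9686

Verification:
H(X) - H(X|Y) = 0.9481 - 0.9458 = 0.0023
H(Y) - H(Y|X) = 0.9710 - 0.9686 = 0.0023
H(X) + H(Y) - H(X,Y) = 0.9481 + 0.9710 - 1.9167 = 0.0023

All forms give I(X;Y) = 0.0023 bits. ✓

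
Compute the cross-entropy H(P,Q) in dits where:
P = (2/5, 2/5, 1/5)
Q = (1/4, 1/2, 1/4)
0.4816 dits

Cross-entropy: H(P,Q) = -Σ p(x) log q(x)

Alternatively: H(P,Q) = H(P) + D_KL(P||Q)
H(P) = 0.4581 dits
D_KL(P||Q) = 0.0235 dits

H(P,Q) = 0.4581 + 0.0235 = 0.4816 dits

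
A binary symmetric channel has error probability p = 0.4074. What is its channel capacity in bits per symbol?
0.0249 bits

For a binary symmetric channel (BSC) with error probability p:
Capacity C = 1 - H(p) bits per symbol

where H(p) = -p log₂(p) - (1-p) log₂(1-p) is the binary entropy function.

H(0.4074) = 0.9751 bits
C = 1 - 0.9751 = 0.0249 bits per symbol

This means we can reliably transmit up to 0.0249 bits of information per channel use.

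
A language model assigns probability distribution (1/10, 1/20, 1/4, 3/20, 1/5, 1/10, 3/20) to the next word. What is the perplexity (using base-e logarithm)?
6.3465

Perplexity is e^H (or exp(H) for natural log).

First, H = -Σ p log p = 1.8479 nats
Perplexity = e^1.8479 = 6.3465

Interpretation: The model's uncertainty is equivalent to choosing uniformly among 6.3 options.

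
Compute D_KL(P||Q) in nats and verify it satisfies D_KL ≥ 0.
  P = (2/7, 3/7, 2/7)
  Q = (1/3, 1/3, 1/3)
0.0196 nats

KL divergence satisfies the Gibbs inequality: D_KL(P||Q) ≥ 0 for all distributions P, Q.

D_KL(P||Q) = Σ p(x) log(p(x)/q(x))
Term by term:
  x=0: 2/7 × log_e[(2/7)/(1/3)] = -0.0440
  x=1: 3/7 × log_e[(3/7)/(1/3)] = 0.1077
  x=2: 2/7 × log_e[(2/7)/(1/3)] = -0.0440
D_KL(P||Q) = 0.0196 nats

D_KL(P||Q) = 0.0196 ≥ 0 ✓

This non-negativity is a fundamental property: relative entropy cannot be negative because it measures how different Q is from P.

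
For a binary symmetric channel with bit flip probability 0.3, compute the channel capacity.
0.1187 bits

For a binary symmetric channel (BSC) with error probability p:
Capacity C = 1 - H(p) bits per symbol

where H(p) = -p log₂(p) - (1-p) log₂(1-p) is the binary entropy function.

H(0.3) = 0.8813 bits
C = 1 - 0.8813 = 0.1187 bits per symbol

This means we can reliably transmit up to 0.1187 bits of information per channel use.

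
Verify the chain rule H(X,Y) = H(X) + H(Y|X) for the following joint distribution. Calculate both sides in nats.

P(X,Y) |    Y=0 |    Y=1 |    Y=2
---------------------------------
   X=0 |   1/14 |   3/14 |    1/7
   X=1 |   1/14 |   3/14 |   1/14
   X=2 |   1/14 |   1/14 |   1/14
H(X,Y) = 2.0692, H(X) = 1.0609, H(Y|X) = 1.0083 (all in nats)

Chain rule: H(X,Y) = H(X) + H(Y|X)

Left side — joint entropy directly:
H(X,Y) = -Σ p(x,y) log p(x,y) = 2.0692 nats

Right side — compute H(Y|X) from the conditional distributions:
P(X) = (3/7, 5/14, 3/14), so H(X) = 1.0609 nats
H(Y|X) = Σ_x P(X=x) · H(Y|X=x):
  P(Y|X=0) = (1/6, 1/2, 1/3), H(Y|X=0) = 1.0114, weight P(X=0) = 3/7
  P(Y|X=1) = (1/5, 3/5, 1/5), H(Y|X=1) = 0.9503, weight P(X=1) = 5/14
  P(Y|X=2) = (1/3, 1/3, 1/3), H(Y|X=2) = 1.0986, weight P(X=2) = 3/14
H(Y|X) = 1.0083 nats

H(X) + H(Y|X) = 1.0609 + 1.0083 = 2.0692 nats

Both sides equal 2.0692 nats. ✓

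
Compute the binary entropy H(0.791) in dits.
0.2226 dits

The binary entropy function is:
H(p) = -p log(p) - (1-p) log(1-p)

H(0.791) = -0.791 × log_10(0.791) - 0.209 × log_10(0.209)
H(0.791) = 0.2226 dits

Note: Binary entropy is maximized at p=0.5 (H=1 bit) and minimized at p=0 or p=1 (H=0).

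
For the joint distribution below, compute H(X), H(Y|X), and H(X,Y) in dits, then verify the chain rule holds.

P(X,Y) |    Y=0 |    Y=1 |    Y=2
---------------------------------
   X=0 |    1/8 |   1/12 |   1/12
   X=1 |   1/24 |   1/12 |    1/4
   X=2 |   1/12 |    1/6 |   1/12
H(X,Y) = 0.9003, H(X) = 0.4749, H(Y|X) = 0.4254 (all in dits)

Chain rule: H(X,Y) = H(X) + H(Y|X)

Left side — joint entropy directly:
H(X,Y) = -Σ p(x,y) log p(x,y) = 0.9003 dits

Right side — compute H(Y|X) from the conditional distributions:
P(X) = (7/24, 3/8, 1/3), so H(X) = 0.4749 dits
H(Y|X) = Σ_x P(X=x) · H(Y|X=x):
  P(Y|X=0) = (3/7, 2/7, 2/7), H(Y|X=0) = 0.4686, weight P(X=0) = 7/24
  P(Y|X=1) = (1/9, 2/9, 2/3), H(Y|X=1) = 0.3686, weight P(X=1) = 3/8
  P(Y|X=2) = (1/4, 1/2, 1/4), H(Y|X=2) = 0.4515, weight P(X=2) = 1/3
H(Y|X) = 0.4254 dits

H(X) + H(Y|X) = 0.4749 + 0.4254 = 0.9003 dits

Both sides equal 0.9003 dits. ✓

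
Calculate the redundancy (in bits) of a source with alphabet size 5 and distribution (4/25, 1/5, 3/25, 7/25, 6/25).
0.0591 bits

Redundancy measures how far a source is from maximum entropy:
R = H_max - H(X)

Maximum entropy for 5 symbols: H_max = log_2(5) = 2.3219 bits
Actual entropy: H(X) = 2.2628 bits
Redundancy: R = 2.3219 - 2.2628 = 0.0591 bits

This redundancy represents potential for compression: the source could be compressed by 0.0591 bits per symbol.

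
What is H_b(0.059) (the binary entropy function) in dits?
0.0974 dits

The binary entropy function is:
H(p) = -p log(p) - (1-p) log(1-p)

H(0.059) = -0.059 × log_10(0.059) - 0.941 × log_10(0.941)
H(0.059) = 0.0974 dits

Note: Binary entropy is maximized at p=0.5 (H=1 bit) and minimized at p=0 or p=1 (H=0).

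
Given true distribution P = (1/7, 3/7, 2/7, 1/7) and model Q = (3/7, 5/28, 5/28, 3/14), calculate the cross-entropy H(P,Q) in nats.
1.5717 nats

Cross-entropy: H(P,Q) = -Σ p(x) log q(x)

Alternatively: H(P,Q) = H(P) + D_KL(P||Q)
H(P) = 1.2770 nats
D_KL(P||Q) = 0.2946 nats

H(P,Q) = 1.2770 + 0.2946 = 1.5717 nats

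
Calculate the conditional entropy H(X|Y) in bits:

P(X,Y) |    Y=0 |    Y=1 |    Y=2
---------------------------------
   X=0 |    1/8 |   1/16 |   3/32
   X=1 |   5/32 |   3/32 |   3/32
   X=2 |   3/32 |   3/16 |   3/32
1.5221 bits

Using the chain rule: H(X|Y) = H(X,Y) - H(Y)

First, compute H(X,Y) = 3.0971 bits

Marginal P(Y) = (3/8, 11/32, 9/32)
H(Y) = 1.5749 bits

H(X|Y) = H(X,Y) - H(Y) = 3.0971 - 1.5749 = 1.5221 bits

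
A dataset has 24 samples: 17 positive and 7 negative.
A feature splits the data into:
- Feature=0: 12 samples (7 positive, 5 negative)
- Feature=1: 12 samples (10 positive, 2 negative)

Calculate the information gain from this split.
0.0559 bits

Information Gain = H(Y) - H(Y|Feature)

Before split:
P(positive) = 17/24 = 0.7083
H(Y) = 0.8709 bits

After split:
Feature=0: H = 0.9799 bits (weight = 12/24)
Feature=1: H = 0.6500 bits (weight = 12/24)
H(Y|Feature) = (12/24)×0.9799 + (12/24)×0.6500 = 0.8149 bits

Information Gain = 0.8709 - 0.8149 = 0.0559 bits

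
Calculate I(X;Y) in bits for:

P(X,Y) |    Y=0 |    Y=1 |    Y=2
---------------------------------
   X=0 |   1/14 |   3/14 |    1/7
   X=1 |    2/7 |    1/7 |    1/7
0.0949 bits

Mutual information: I(X;Y) = H(X) + H(Y) - H(X,Y)

Marginals:
P(X) = (3/7, 4/7), H(X) = 0.9852 bits
P(Y) = (5/14, 5/14, 2/7), H(Y) = 1.5774 bits

Joint entropy: H(X,Y) = 2.4677 bits

I(X;Y) = 0.9852 + 1.5774 - 2.4677 = 0.0949 bits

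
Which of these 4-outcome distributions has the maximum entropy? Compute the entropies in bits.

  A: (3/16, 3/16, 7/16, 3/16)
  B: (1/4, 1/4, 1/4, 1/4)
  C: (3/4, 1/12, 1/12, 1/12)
B

For a discrete distribution over n outcomes, entropy is maximized by the uniform distribution.

Computing entropies:
H(A) = 1.8802 bits
H(B) = 2.0000 bits
H(C) = 1.2075 bits

The uniform distribution (where all probabilities equal 1/4) achieves the maximum entropy of log_2(4) = 2.0000 bits.

Distribution B has the highest entropy.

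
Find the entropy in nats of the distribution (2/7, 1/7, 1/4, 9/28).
1.3473 nats

Shannon entropy is H(X) = -Σ p(x) log p(x).

For P = (2/7, 1/7, 1/4, 9/28):
H = -2/7 × log_e(2/7) -1/7 × log_e(1/7) -1/4 × log_e(1/4) -9/28 × log_e(9/28)
H = 1.3473 nats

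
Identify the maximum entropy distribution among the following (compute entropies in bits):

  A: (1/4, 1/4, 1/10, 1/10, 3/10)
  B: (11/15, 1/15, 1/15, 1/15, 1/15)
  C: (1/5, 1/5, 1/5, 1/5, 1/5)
C

For a discrete distribution over n outcomes, entropy is maximized by the uniform distribution.

Computing entropies:
H(A) = 2.1855 bits
H(B) = 1.3700 bits
H(C) = 2.3219 bits

The uniform distribution (where all probabilities equal 1/5) achieves the maximum entropy of log_2(5) = 2.3219 bits.

Distribution C has the highest entropy.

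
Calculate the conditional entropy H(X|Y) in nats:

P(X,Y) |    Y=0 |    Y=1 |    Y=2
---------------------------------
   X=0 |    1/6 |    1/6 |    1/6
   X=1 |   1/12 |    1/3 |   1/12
0.6365 nats

Using the chain rule: H(X|Y) = H(X,Y) - H(Y)

First, compute H(X,Y) = 1.6762 nats

Marginal P(Y) = (1/4, 1/2, 1/4)
H(Y) = 1.0397 nats

H(X|Y) = H(X,Y) - H(Y) = 1.6762 - 1.0397 = 0.6365 nats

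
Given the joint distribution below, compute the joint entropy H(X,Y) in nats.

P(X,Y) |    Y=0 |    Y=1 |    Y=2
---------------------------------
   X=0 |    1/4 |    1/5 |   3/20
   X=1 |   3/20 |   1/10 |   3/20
1.7524 nats

Joint entropy is H(X,Y) = -Σ_{x,y} p(x,y) log p(x,y).

Summing over all non-zero entries:
H(X,Y) = -[1/4·log_e(1/4) + 1/5·log_e(1/5) + 3/20·log_e(3/20) + 3/20·log_e(3/20) + 1/10·log_e(1/10) + 3/20·log_e(3/20)]
H(X,Y) = 1.7524 nats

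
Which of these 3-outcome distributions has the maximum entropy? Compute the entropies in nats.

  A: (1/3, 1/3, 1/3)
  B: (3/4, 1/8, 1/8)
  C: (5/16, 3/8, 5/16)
A

For a discrete distribution over n outcomes, entropy is maximized by the uniform distribution.

Computing entropies:
H(A) = 1.0986 nats
H(B) = 0.7356 nats
H(C) = 1.0948 nats

The uniform distribution (where all probabilities equal 1/3) achieves the maximum entropy of log_e(3) = 1.0986 nats.

Distribution A has the highest entropy.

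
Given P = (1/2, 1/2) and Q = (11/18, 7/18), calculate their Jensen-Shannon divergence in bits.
0.0090 bits

Jensen-Shannon divergence is:
JSD(P||Q) = 0.5 × D_KL(P||M) + 0.5 × D_KL(Q||M)
where M = 0.5 × (P + Q) is the mixture distribution.

M = 0.5 × (1/2, 1/2) + 0.5 × (11/18, 7/18) = (5/9, 4/9)

D_KL(P||M) = 0.0090 bits
D_KL(Q||M) = 0.0091 bits

JSD(P||Q) = 0.5 × 0.0090 + 0.5 × 0.0091 = 0.0090 bits

Unlike KL divergence, JSD is symmetric and bounded: 0 ≤ JSD ≤ log(2).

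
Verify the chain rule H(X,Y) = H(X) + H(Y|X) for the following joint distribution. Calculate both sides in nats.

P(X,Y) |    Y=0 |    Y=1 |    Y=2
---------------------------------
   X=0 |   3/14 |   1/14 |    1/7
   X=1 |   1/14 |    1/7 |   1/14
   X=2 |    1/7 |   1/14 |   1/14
H(X,Y) = 2.1066, H(X) = 1.0790, H(Y|X) = 1.0276 (all in nats)

Chain rule: H(X,Y) = H(X) + H(Y|X)

Left side — joint entropy directly:
H(X,Y) = -Σ p(x,y) log p(x,y) = 2.1066 nats

Right side — compute H(Y|X) from the conditional distributions:
P(X) = (3/7, 2/7, 2/7), so H(X) = 1.0790 nats
H(Y|X) = Σ_x P(X=x) · H(Y|X=x):
  P(Y|X=0) = (1/2, 1/6, 1/3), H(Y|X=0) = 1.0114, weight P(X=0) = 3/7
  P(Y|X=1) = (1/4, 1/2, 1/4), H(Y|X=1) = 1.0397, weight P(X=1) = 2/7
  P(Y|X=2) = (1/2, 1/4, 1/4), H(Y|X=2) = 1.0397, weight P(X=2) = 2/7
H(Y|X) = 1.0276 nats

H(X) + H(Y|X) = 1.0790 + 1.0276 = 2.1066 nats

Both sides equal 2.1066 nats. ✓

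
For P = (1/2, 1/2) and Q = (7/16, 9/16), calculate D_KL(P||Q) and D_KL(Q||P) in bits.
D_KL(P||Q) = 0.0114, D_KL(Q||P) = 0.0113

KL divergence is not symmetric: D_KL(P||Q) ≠ D_KL(Q||P) in general.

D_KL(P||Q) = 0.0114 bits
D_KL(Q||P) = 0.0113 bits

No, they are not equal!

This asymmetry is why KL divergence is not a true distance metric.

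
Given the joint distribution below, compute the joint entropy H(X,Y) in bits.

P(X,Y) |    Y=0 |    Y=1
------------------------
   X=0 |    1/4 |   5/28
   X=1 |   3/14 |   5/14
1.9506 bits

Joint entropy is H(X,Y) = -Σ_{x,y} p(x,y) log p(x,y).

Summing over all non-zero entries:
H(X,Y) = -[1/4·log_2(1/4) + 5/28·log_2(5/28) + 3/14·log_2(3/14) + 5/14·log_2(5/14)]
H(X,Y) = 1.9506 bits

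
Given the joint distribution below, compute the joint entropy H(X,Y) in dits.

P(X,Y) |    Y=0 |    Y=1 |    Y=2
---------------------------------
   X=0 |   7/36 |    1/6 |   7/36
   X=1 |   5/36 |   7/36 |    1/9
0.7697 dits

Joint entropy is H(X,Y) = -Σ_{x,y} p(x,y) log p(x,y).

Summing over all non-zero entries:
H(X,Y) = -[7/36·log_10(7/36) + 1/6·log_10(1/6) + 7/36·log_10(7/36) + 5/36·log_10(5/36) + 7/36·log_10(7/36) + 1/9·log_10(1/9)]
H(X,Y) = 0.7697 dits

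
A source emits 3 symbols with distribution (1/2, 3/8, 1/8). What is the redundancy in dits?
0.0540 dits

Redundancy measures how far a source is from maximum entropy:
R = H_max - H(X)

Maximum entropy for 3 symbols: H_max = log_10(3) = 0.4771 dits
Actual entropy: H(X) = 0.4231 dits
Redundancy: R = 0.4771 - 0.4231 = 0.0540 dits

This redundancy represents potential for compression: the source could be compressed by 0.0540 dits per symbol.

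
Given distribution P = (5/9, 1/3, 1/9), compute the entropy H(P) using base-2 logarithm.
1.3516 bits

Shannon entropy is H(X) = -Σ p(x) log p(x).

For P = (5/9, 1/3, 1/9):
H = -5/9 × log_2(5/9) -1/3 × log_2(1/3) -1/9 × log_2(1/9)
H = 1.3516 bits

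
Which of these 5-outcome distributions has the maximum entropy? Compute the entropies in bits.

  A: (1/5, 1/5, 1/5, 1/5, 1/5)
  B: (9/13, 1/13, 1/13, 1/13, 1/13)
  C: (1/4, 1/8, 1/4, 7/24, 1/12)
A

For a discrete distribution over n outcomes, entropy is maximized by the uniform distribution.

Computing entropies:
H(A) = 2.3219 bits
H(B) = 1.5059 bits
H(C) = 2.1922 bits

The uniform distribution (where all probabilities equal 1/5) achieves the maximum entropy of log_2(5) = 2.3219 bits.

Distribution A has the highest entropy.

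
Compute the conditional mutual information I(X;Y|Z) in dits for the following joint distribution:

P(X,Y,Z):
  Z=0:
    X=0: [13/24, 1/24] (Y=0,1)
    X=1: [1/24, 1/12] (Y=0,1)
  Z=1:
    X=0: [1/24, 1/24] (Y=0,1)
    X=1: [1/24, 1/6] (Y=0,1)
0.0490 dits

Conditional mutual information: I(X;Y|Z) = H(X|Z) + H(Y|Z) - H(X,Y|Z)

H(Z) = 0.2622
H(X,Z) = 0.4813 → H(X|Z) = 0.2191
H(Y,Z) = 0.4813 → H(Y|Z) = 0.2191
H(X,Y,Z) = 0.6514 → H(X,Y|Z) = 0.3892

I(X;Y|Z) = 0.2191 + 0.2191 - 0.3892 = 0.0490 dits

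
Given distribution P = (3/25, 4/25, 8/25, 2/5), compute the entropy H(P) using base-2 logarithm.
1.8449 bits

Shannon entropy is H(X) = -Σ p(x) log p(x).

For P = (3/25, 4/25, 8/25, 2/5):
H = -3/25 × log_2(3/25) -4/25 × log_2(4/25) -8/25 × log_2(8/25) -2/5 × log_2(2/5)
H = 1.8449 bits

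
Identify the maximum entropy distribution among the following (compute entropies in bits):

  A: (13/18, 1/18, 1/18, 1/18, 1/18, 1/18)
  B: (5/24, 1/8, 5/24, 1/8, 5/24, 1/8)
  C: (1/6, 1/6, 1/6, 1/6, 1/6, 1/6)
C

For a discrete distribution over n outcomes, entropy is maximized by the uniform distribution.

Computing entropies:
H(A) = 1.4974 bits
H(B) = 2.5394 bits
H(C) = 2.5850 bits

The uniform distribution (where all probabilities equal 1/6) achieves the maximum entropy of log_2(6) = 2.5850 bits.

Distribution C has the highest entropy.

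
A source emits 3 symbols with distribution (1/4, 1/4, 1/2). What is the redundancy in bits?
0.0850 bits

Redundancy measures how far a source is from maximum entropy:
R = H_max - H(X)

Maximum entropy for 3 symbols: H_max = log_2(3) = 1.5850 bits
Actual entropy: H(X) = 1.5000 bits
Redundancy: R = 1.5850 - 1.5000 = 0.0850 bits

This redundancy represents potential for compression: the source could be compressed by 0.0850 bits per symbol.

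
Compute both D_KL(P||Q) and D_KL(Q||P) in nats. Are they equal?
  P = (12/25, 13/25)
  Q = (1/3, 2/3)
D_KL(P||Q) = 0.0458, D_KL(Q||P) = 0.0441

KL divergence is not symmetric: D_KL(P||Q) ≠ D_KL(Q||P) in general.

D_KL(P||Q) = 0.0458 nats
D_KL(Q||P) = 0.0441 nats

No, they are not equal!

This asymmetry is why KL divergence is not a true distance metric.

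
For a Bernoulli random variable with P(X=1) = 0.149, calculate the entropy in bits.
0.6073 bits

The binary entropy function is:
H(p) = -p log(p) - (1-p) log(1-p)

H(0.149) = -0.149 × log_2(0.149) - 0.851 × log_2(0.851)
H(0.149) = 0.6073 bits

Note: Binary entropy is maximized at p=0.5 (H=1 bit) and minimized at p=0 or p=1 (H=0).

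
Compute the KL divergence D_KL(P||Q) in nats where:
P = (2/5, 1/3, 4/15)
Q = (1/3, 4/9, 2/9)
0.0257 nats

KL divergence: D_KL(P||Q) = Σ p(x) log(p(x)/q(x))

Computing term by term:
  x=0: 2/5 × log_e[(2/5)/(1/3)] = 2/5 × 0.1823 = 0.0729
  x=1: 1/3 × log_e[(1/3)/(4/9)] = 1/3 × -0.2877 = -0.0959
  x=2: 4/15 × log_e[(4/15)/(2/9)] = 4/15 × 0.1823 = 0.0486

D_KL(P||Q) = 0.0257 nats

Note: KL divergence is always non-negative and equals 0 iff P = Q.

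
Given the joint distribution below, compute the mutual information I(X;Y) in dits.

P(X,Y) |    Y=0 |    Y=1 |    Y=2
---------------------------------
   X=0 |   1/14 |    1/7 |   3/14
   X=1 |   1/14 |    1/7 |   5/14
0.0034 dits

Mutual information: I(X;Y) = H(X) + H(Y) - H(X,Y)

Marginals:
P(X) = (3/7, 4/7), H(X) = 0.2966 dits
P(Y) = (1/7, 2/7, 4/7), H(Y) = 0.4151 dits

Joint entropy: H(X,Y) = 0.7082 dits

I(X;Y) = 0.2966 + 0.4151 - 0.7082 = 0.0034 dits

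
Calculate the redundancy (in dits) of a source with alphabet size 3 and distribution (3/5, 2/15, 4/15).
0.0743 dits

Redundancy measures how far a source is from maximum entropy:
R = H_max - H(X)

Maximum entropy for 3 symbols: H_max = log_10(3) = 0.4771 dits
Actual entropy: H(X) = 0.4029 dits
Redundancy: R = 0.4771 - 0.4029 = 0.0743 dits

This redundancy represents potential for compression: the source could be compressed by 0.0743 dits per symbol.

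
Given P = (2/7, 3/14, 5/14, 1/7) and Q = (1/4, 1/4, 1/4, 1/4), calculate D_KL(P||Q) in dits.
0.0228 dits

KL divergence: D_KL(P||Q) = Σ p(x) log(p(x)/q(x))

Computing term by term:
  x=0: 2/7 × log_10[(2/7)/(1/4)] = 2/7 × 0.0580 = 0.0166
  x=1: 3/14 × log_10[(3/14)/(1/4)] = 3/14 × -0.0669 = -0.0143
  x=2: 5/14 × log_10[(5/14)/(1/4)] = 5/14 × 0.1549 = 0.0553
  x=3: 1/7 × log_10[(1/7)/(1/4)] = 1/7 × -0.2430 = -0.0347

D_KL(P||Q) = 0.0228 dits

Note: KL divergence is always non-negative and equals 0 iff P = Q.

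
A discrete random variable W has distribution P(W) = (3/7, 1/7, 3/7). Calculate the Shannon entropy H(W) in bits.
1.4488 bits

Shannon entropy is H(X) = -Σ p(x) log p(x).

For P = (3/7, 1/7, 3/7):
H = -3/7 × log_2(3/7) -1/7 × log_2(1/7) -3/7 × log_2(3/7)
H = 1.4488 bits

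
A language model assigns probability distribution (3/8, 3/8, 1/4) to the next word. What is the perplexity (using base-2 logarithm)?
2.9512

Perplexity is 2^H (or exp(H) for natural log).

First, H = -Σ p log p = 1.5613 bits
Perplexity = 2^1.5613 = 2.9512

Interpretation: The model's uncertainty is equivalent to choosing uniformly among 3.0 options.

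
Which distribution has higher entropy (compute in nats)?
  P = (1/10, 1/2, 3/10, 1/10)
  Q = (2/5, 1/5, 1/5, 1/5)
Q

Computing entropies in nats:
H(P) = 1.1683
H(Q) = 1.3322

Distribution Q has higher entropy.

Intuition: The distribution closer to uniform (more spread out) has higher entropy.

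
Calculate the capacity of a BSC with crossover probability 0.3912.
0.0344 bits

For a binary symmetric channel (BSC) with error probability p:
Capacity C = 1 - H(p) bits per symbol

where H(p) = -p log₂(p) - (1-p) log₂(1-p) is the binary entropy function.

H(0.3912) = 0.9656 bits
C = 1 - 0.9656 = 0.0344 bits per symbol

This means we can reliably transmit up to 0.0344 bits of information per channel use.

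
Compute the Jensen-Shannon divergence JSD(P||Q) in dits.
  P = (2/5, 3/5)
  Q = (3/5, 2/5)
0.0087 dits

Jensen-Shannon divergence is:
JSD(P||Q) = 0.5 × D_KL(P||M) + 0.5 × D_KL(Q||M)
where M = 0.5 × (P + Q) is the mixture distribution.

M = 0.5 × (2/5, 3/5) + 0.5 × (3/5, 2/5) = (1/2, 1/2)

D_KL(P||M) = 0.0087 dits
D_KL(Q||M) = 0.0087 dits

JSD(P||Q) = 0.5 × 0.0087 + 0.5 × 0.0087 = 0.0087 dits

Unlike KL divergence, JSD is symmetric and bounded: 0 ≤ JSD ≤ log(2).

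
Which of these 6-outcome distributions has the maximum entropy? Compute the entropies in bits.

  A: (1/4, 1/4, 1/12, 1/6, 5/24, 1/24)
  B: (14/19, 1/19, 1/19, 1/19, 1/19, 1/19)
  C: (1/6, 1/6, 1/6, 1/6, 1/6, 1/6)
C

For a discrete distribution over n outcomes, entropy is maximized by the uniform distribution.

Computing entropies:
H(A) = 2.3921 bits
H(B) = 1.4425 bits
H(C) = 2.5850 bits

The uniform distribution (where all probabilities equal 1/6) achieves the maximum entropy of log_2(6) = 2.5850 bits.

Distribution C has the highest entropy.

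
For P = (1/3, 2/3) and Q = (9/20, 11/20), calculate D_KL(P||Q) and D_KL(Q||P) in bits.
D_KL(P||Q) = 0.0407, D_KL(Q||P) = 0.0422

KL divergence is not symmetric: D_KL(P||Q) ≠ D_KL(Q||P) in general.

D_KL(P||Q) = 0.0407 bits
D_KL(Q||P) = 0.0422 bits

No, they are not equal!

This asymmetry is why KL divergence is not a true distance metric.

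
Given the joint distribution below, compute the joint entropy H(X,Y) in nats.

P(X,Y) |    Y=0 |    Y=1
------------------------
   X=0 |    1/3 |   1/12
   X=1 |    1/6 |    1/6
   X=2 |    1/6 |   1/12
1.6762 nats

Joint entropy is H(X,Y) = -Σ_{x,y} p(x,y) log p(x,y).

Summing over all non-zero entries:
H(X,Y) = -[1/3·log_e(1/3) + 1/12·log_e(1/12) + 1/6·log_e(1/6) + 1/6·log_e(1/6) + 1/6·log_e(1/6) + 1/12·log_e(1/12)]
H(X,Y) = 1.6762 nats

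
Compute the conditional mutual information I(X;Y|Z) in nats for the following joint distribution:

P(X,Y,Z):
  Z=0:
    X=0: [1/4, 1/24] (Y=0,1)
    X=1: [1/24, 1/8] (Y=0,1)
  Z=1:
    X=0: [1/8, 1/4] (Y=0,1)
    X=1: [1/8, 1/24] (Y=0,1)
0.1285 nats

Conditional mutual information: I(X;Y|Z) = H(X|Z) + H(Y|Z) - H(X,Y|Z)

H(Z) = 0.6897
H(X,Z) = 1.3244 → H(X|Z) = 0.6348
H(Y,Z) = 1.3640 → H(Y|Z) = 0.6743
H(X,Y,Z) = 1.8702 → H(X,Y|Z) = 1.1805

I(X;Y|Z) = 0.6348 + 0.6743 - 1.1805 = 0.1285 nats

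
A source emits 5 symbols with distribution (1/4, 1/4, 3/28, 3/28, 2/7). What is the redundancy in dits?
0.0346 dits

Redundancy measures how far a source is from maximum entropy:
R = H_max - H(X)

Maximum entropy for 5 symbols: H_max = log_10(5) = 0.6990 dits
Actual entropy: H(X) = 0.6643 dits
Redundancy: R = 0.6990 - 0.6643 = 0.0346 dits

This redundancy represents potential for compression: the source could be compressed by 0.0346 dits per symbol.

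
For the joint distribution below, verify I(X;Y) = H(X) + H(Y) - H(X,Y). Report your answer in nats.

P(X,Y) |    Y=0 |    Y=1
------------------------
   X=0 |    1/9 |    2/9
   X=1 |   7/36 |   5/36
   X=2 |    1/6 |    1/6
I(X;Y) = 0.0220 nats

Mutual information has multiple equivalent forms:
- I(X;Y) = H(X) - H(X|Y)
- I(X;Y) = H(Y) - H(Y|X)
- I(X;Y) = H(X) + H(Y) - H(X,Y)

Computing all quantities:
H(X) = 1.0986, H(Y) = 0.6916, H(X,Y) = 1.7682
H(X|Y) = 1.0766, H(Y|X) = 0.6696

Verification:
H(X) - H(X|Y) = 1.0986 - 1.0766 = 0.0220
H(Y) - H(Y|X) = 0.6916 - 0.6696 = 0.0220
H(X) + H(Y) - H(X,Y) = 1.0986 + 0.6916 - 1.7682 = 0.0220

All forms give I(X;Y) = 0.0220 nats. ✓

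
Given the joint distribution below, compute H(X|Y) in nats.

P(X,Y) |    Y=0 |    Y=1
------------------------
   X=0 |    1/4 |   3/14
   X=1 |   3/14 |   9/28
0.6810 nats

Using the chain rule: H(X|Y) = H(X,Y) - H(Y)

First, compute H(X,Y) = 1.3716 nats

Marginal P(Y) = (13/28, 15/28)
H(Y) = 0.6906 nats

H(X|Y) = H(X,Y) - H(Y) = 1.3716 - 0.6906 = 0.6810 nats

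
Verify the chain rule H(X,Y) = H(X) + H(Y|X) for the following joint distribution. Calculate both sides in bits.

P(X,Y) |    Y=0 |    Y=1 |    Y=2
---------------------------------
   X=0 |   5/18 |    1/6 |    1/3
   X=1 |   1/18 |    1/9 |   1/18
H(X,Y) = 2.2880, H(X) = 0.7642, H(Y|X) = 1.5238 (all in bits)

Chain rule: H(X,Y) = H(X) + H(Y|X)

Left side — joint entropy directly:
H(X,Y) = -Σ p(x,y) log p(x,y) = 2.2880 bits

Right side — compute H(Y|X) from the conditional distributions:
P(X) = (7/9, 2/9), so H(X) = 0.7642 bits
H(Y|X) = Σ_x P(X=x) · H(Y|X=x):
  P(Y|X=0) = (5/14, 3/14, 3/7), H(Y|X=0) = 1.5306, weight P(X=0) = 7/9
  P(Y|X=1) = (1/4, 1/2, 1/4), H(Y|X=1) = 1.5000, weight P(X=1) = 2/9
H(Y|X) = 1.5238 bits

H(X) + H(Y|X) = 0.7642 + 1.5238 = 2.2880 bits

Both sides equal 2.2880 bits. ✓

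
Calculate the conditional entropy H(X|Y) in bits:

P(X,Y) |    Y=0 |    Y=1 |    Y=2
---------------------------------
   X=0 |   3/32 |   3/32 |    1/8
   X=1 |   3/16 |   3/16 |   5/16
0.8942 bits

Using the chain rule: H(X|Y) = H(X,Y) - H(Y)

First, compute H(X,Y) = 2.4454 bits

Marginal P(Y) = (9/32, 9/32, 7/16)
H(Y) = 1.5512 bits

H(X|Y) = H(X,Y) - H(Y) = 2.4454 - 1.5512 = 0.8942 bits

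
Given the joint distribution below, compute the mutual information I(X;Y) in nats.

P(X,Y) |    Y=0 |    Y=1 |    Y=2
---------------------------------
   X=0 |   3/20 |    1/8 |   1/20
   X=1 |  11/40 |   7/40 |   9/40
0.0205 nats

Mutual information: I(X;Y) = H(X) + H(Y) - H(X,Y)

Marginals:
P(X) = (13/40, 27/40), H(X) = 0.6306 nats
P(Y) = (17/40, 3/10, 11/40), H(Y) = 1.0799 nats

Joint entropy: H(X,Y) = 1.6899 nats

I(X;Y) = 0.6306 + 1.0799 - 1.6899 = 0.0205 nats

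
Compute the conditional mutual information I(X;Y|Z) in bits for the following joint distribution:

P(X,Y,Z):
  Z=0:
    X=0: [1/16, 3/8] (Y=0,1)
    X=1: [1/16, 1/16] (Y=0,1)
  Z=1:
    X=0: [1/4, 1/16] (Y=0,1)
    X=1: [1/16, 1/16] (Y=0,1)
0.0730 bits

Conditional mutual information: I(X;Y|Z) = H(X|Z) + H(Y|Z) - H(X,Y|Z)

H(Z) = 0.9887
H(X,Z) = 1.7962 → H(X|Z) = 0.8075
H(Y,Z) = 1.7962 → H(Y|Z) = 0.8075
H(X,Y,Z) = 2.5306 → H(X,Y|Z) = 1.5419

I(X;Y|Z) = 0.8075 + 0.8075 - 1.5419 = 0.0730 bits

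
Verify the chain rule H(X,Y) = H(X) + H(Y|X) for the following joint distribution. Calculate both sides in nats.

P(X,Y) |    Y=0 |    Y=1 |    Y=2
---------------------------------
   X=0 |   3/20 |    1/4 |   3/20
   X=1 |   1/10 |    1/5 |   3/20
H(X,Y) = 1.7524, H(X) = 0.6881, H(Y|X) = 1.0643 (all in nats)

Chain rule: H(X,Y) = H(X) + H(Y|X)

Left side — joint entropy directly:
H(X,Y) = -Σ p(x,y) log p(x,y) = 1.7524 nats

Right side — compute H(Y|X) from the conditional distributions:
P(X) = (11/20, 9/20), so H(X) = 0.6881 nats
H(Y|X) = Σ_x P(X=x) · H(Y|X=x):
  P(Y|X=0) = (3/11, 5/11, 3/11), H(Y|X=0) = 1.0671, weight P(X=0) = 11/20
  P(Y|X=1) = (2/9, 4/9, 1/3), H(Y|X=1) = 1.0609, weight P(X=1) = 9/20
H(Y|X) = 1.0643 nats

H(X) + H(Y|X) = 0.6881 + 1.0643 = 1.7524 nats

Both sides equal 1.7524 nats. ✓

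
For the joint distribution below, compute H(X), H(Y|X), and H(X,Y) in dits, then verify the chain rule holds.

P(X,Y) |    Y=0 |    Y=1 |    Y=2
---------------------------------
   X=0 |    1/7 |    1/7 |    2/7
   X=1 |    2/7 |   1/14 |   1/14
H(X,Y) = 0.7161, H(X) = 0.2966, H(Y|X) = 0.4195 (all in dits)

Chain rule: H(X,Y) = H(X) + H(Y|X)

Left side — joint entropy directly:
H(X,Y) = -Σ p(x,y) log p(x,y) = 0.7161 dits

Right side — compute H(Y|X) from the conditional distributions:
P(X) = (4/7, 3/7), so H(X) = 0.2966 dits
H(Y|X) = Σ_x P(X=x) · H(Y|X=x):
  P(Y|X=0) = (1/4, 1/4, 1/2), H(Y|X=0) = 0.4515, weight P(X=0) = 4/7
  P(Y|X=1) = (2/3, 1/6, 1/6), H(Y|X=1) = 0.3768, weight P(X=1) = 3/7
H(Y|X) = 0.4195 dits

H(X) + H(Y|X) = 0.2966 + 0.4195 = 0.7161 dits

Both sides equal 0.7161 dits. ✓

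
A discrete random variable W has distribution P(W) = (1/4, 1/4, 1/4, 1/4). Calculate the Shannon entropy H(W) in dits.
0.6021 dits

Shannon entropy is H(X) = -Σ p(x) log p(x).

For P = (1/4, 1/4, 1/4, 1/4):
H = -1/4 × log_10(1/4) -1/4 × log_10(1/4) -1/4 × log_10(1/4) -1/4 × log_10(1/4)
H = 0.6021 dits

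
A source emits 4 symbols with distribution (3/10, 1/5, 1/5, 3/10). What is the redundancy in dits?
0.0087 dits

Redundancy measures how far a source is from maximum entropy:
R = H_max - H(X)

Maximum entropy for 4 symbols: H_max = log_10(4) = 0.6021 dits
Actual entropy: H(X) = 0.5933 dits
Redundancy: R = 0.6021 - 0.5933 = 0.0087 dits

This redundancy represents potential for compression: the source could be compressed by 0.0087 dits per symbol.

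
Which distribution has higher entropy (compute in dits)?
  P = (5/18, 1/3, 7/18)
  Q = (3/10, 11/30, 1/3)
Q

Computing entropies in dits:
H(P) = 0.4731
H(Q) = 0.4757

Distribution Q has higher entropy.

Intuition: The distribution closer to uniform (more spread out) has higher entropy.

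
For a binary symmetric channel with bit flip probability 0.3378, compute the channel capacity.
0.0773 bits

For a binary symmetric channel (BSC) with error probability p:
Capacity C = 1 - H(p) bits per symbol

where H(p) = -p log₂(p) - (1-p) log₂(1-p) is the binary entropy function.

H(0.3378) = 0.9227 bits
C = 1 - 0.9227 = 0.0773 bits per symbol

This means we can reliably transmit up to 0.0773 bits of information per channel use.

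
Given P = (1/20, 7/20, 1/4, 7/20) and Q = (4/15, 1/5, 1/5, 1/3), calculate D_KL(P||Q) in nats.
0.1850 nats

KL divergence: D_KL(P||Q) = Σ p(x) log(p(x)/q(x))

Computing term by term:
  x=0: 1/20 × log_e[(1/20)/(4/15)] = 1/20 × -1.6740 = -0.0837
  x=1: 7/20 × log_e[(7/20)/(1/5)] = 7/20 × 0.5596 = 0.1959
  x=2: 1/4 × log_e[(1/4)/(1/5)] = 1/4 × 0.2231 = 0.0558
  x=3: 7/20 × log_e[(7/20)/(1/3)] = 7/20 × 0.0488 = 0.0171

D_KL(P||Q) = 0.1850 nats

Note: KL divergence is always non-negative and equals 0 iff P = Q.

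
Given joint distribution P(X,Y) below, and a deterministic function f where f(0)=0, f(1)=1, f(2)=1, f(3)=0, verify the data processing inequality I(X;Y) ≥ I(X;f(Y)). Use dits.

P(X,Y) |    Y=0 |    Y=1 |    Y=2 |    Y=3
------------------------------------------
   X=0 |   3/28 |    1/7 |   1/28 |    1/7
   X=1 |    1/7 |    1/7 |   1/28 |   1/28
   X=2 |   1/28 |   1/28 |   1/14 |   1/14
I(X;Y) = 0.0369, I(X;f(Y)) = 0.0015, inequality holds: 0.0369 ≥ 0.0015

Data Processing Inequality: For any Markov chain X → Y → Z, we have I(X;Y) ≥ I(X;Z).

Here Z = f(Y) is a deterministic function of Y, forming X → Y → Z.

Original I(X;Y) = 0.0369 dits

After applying f:
P(X,Z) where Z=f(Y):
- P(X,Z=0) = P(X,Y=0) + P(X,Y=3)
- P(X,Z=1) = P(X,Y=1) + P(X,Y=2)

I(X;Z) = I(X;f(Y)) = 0.0015 dits

Verification: 0.0369 ≥ 0.0015 ✓

Information cannot be created by processing; the function f can only lose information about X.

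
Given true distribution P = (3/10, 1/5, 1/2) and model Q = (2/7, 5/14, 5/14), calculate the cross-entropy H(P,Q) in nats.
1.0966 nats

Cross-entropy: H(P,Q) = -Σ p(x) log q(x)

Alternatively: H(P,Q) = H(P) + D_KL(P||Q)
H(P) = 1.0297 nats
D_KL(P||Q) = 0.0669 nats

H(P,Q) = 1.0297 + 0.0669 = 1.0966 nats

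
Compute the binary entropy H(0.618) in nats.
0.6650 nats

The binary entropy function is:
H(p) = -p log(p) - (1-p) log(1-p)

H(0.618) = -0.618 × log_e(0.618) - 0.382 × log_e(0.382)
H(0.618) = 0.6650 nats

Note: Binary entropy is maximized at p=0.5 (H=1 bit) and minimized at p=0 or p=1 (H=0).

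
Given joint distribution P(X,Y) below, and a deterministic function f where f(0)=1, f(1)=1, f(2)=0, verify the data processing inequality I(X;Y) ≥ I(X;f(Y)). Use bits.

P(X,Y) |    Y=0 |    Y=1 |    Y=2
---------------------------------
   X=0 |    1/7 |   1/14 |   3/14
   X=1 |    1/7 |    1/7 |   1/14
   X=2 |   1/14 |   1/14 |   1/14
I(X;Y) = 0.0689, I(X;f(Y)) = 0.0571, inequality holds: 0.0689 ≥ 0.0571

Data Processing Inequality: For any Markov chain X → Y → Z, we have I(X;Y) ≥ I(X;Z).

Here Z = f(Y) is a deterministic function of Y, forming X → Y → Z.

Original I(X;Y) = 0.0689 bits

After applying f:
P(X,Z) where Z=f(Y):
- P(X,Z=0) = P(X,Y=2)
- P(X,Z=1) = P(X,Y=0) + P(X,Y=1)

I(X;Z) = I(X;f(Y)) = 0.0571 bits

Verification: 0.0689 ≥ 0.0571 ✓

Information cannot be created by processing; the function f can only lose information about X.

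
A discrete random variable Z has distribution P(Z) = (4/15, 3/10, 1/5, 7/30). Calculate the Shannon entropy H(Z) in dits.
0.5972 dits

Shannon entropy is H(X) = -Σ p(x) log p(x).

For P = (4/15, 3/10, 1/5, 7/30):
H = -4/15 × log_10(4/15) -3/10 × log_10(3/10) -1/5 × log_10(1/5) -7/30 × log_10(7/30)
H = 0.5972 dits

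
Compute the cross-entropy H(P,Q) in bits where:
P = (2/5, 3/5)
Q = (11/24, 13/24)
0.9809 bits

Cross-entropy: H(P,Q) = -Σ p(x) log q(x)

Alternatively: H(P,Q) = H(P) + D_KL(P||Q)
H(P) = 0.9710 bits
D_KL(P||Q) = 0.0100 bits

H(P,Q) = 0.9710 + 0.0100 = 0.9809 bits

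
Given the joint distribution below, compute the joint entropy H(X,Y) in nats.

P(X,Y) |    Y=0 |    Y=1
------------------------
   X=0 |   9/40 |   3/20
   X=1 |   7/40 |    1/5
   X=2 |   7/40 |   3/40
1.7464 nats

Joint entropy is H(X,Y) = -Σ_{x,y} p(x,y) log p(x,y).

Summing over all non-zero entries:
H(X,Y) = -[9/40·log_e(9/40) + 3/20·log_e(3/20) + 7/40·log_e(7/40) + 1/5·log_e(1/5) + 7/40·log_e(7/40) + 3/40·log_e(3/40)]
H(X,Y) = 1.7464 nats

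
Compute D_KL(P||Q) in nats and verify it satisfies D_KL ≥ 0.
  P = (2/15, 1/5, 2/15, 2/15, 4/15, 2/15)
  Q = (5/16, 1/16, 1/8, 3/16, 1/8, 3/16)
0.2388 nats

KL divergence satisfies the Gibbs inequality: D_KL(P||Q) ≥ 0 for all distributions P, Q.

D_KL(P||Q) = Σ p(x) log(p(x)/q(x))
Term by term:
  x=0: 2/15 × log_e[(2/15)/(5/16)] = -0.1136
  x=1: 1/5 × log_e[(1/5)/(1/16)] = 0.2326
  x=2: 2/15 × log_e[(2/15)/(1/8)] = 0.0086
  x=3: 2/15 × log_e[(2/15)/(3/16)] = -0.0455
  x=4: 4/15 × log_e[(4/15)/(1/8)] = 0.2020
  x=5: 2/15 × log_e[(2/15)/(3/16)] = -0.0455
D_KL(P||Q) = 0.2388 nats

D_KL(P||Q) = 0.2388 ≥ 0 ✓

This non-negativity is a fundamental property: relative entropy cannot be negative because it measures how different Q is from P.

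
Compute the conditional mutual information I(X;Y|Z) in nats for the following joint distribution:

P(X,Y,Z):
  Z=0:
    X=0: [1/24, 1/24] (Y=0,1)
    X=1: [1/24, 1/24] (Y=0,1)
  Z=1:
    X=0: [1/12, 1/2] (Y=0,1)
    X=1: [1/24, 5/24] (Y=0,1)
0.0004 nats

Conditional mutual information: I(X;Y|Z) = H(X|Z) + H(Y|Z) - H(X,Y|Z)

H(Z) = 0.4506
H(X,Z) = 1.0751 → H(X|Z) = 0.6246
H(Y,Z) = 0.9183 → H(Y|Z) = 0.4678
H(X,Y,Z) = 1.5425 → H(X,Y|Z) = 1.0920

I(X;Y|Z) = 0.6246 + 0.4678 - 1.0920 = 0.0004 nats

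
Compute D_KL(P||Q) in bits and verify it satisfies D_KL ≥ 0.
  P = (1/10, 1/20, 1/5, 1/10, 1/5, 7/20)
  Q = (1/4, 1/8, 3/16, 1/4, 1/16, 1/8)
0.5437 bits

KL divergence satisfies the Gibbs inequality: D_KL(P||Q) ≥ 0 for all distributions P, Q.

D_KL(P||Q) = Σ p(x) log(p(x)/q(x))
Term by term:
  x=0: 1/10 × log_2[(1/10)/(1/4)] = -0.1322
  x=1: 1/20 × log_2[(1/20)/(1/8)] = -0.0661
  x=2: 1/5 × log_2[(1/5)/(3/16)] = 0.0186
  x=3: 1/10 × log_2[(1/10)/(1/4)] = -0.1322
  x=4: 1/5 × log_2[(1/5)/(1/16)] = 0.3356
  x=5: 7/20 × log_2[(7/20)/(1/8)] = 0.5199
D_KL(P||Q) = 0.5437 bits

D_KL(P||Q) = 0.5437 ≥ 0 ✓

This non-negativity is a fundamental property: relative entropy cannot be negative because it measures how different Q is from P.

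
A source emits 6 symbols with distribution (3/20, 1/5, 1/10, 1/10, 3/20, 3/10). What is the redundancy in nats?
0.0790 nats

Redundancy measures how far a source is from maximum entropy:
R = H_max - H(X)

Maximum entropy for 6 symbols: H_max = log_e(6) = 1.7918 nats
Actual entropy: H(X) = 1.7127 nats
Redundancy: R = 1.7918 - 1.7127 = 0.0790 nats

This redundancy represents potential for compression: the source could be compressed by 0.0790 nats per symbol.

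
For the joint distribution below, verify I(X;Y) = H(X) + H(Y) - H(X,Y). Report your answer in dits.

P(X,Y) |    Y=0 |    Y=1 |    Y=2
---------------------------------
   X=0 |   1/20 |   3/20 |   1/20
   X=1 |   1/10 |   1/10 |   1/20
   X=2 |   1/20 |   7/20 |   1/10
I(X;Y) = 0.0209 dits

Mutual information has multiple equivalent forms:
- I(X;Y) = H(X) - H(X|Y)
- I(X;Y) = H(Y) - H(Y|X)
- I(X;Y) = H(X) + H(Y) - H(X,Y)

Computing all quantities:
H(X) = 0.4515, H(Y) = 0.4127, H(X,Y) = 0.8434
H(X|Y) = 0.4307, H(Y|X) = 0.3918

Verification:
H(X) - H(X|Y) = 0.4515 - 0.4307 = 0.0209
H(Y) - H(Y|X) = 0.4127 - 0.3918 = 0.0209
H(X) + H(Y) - H(X,Y) = 0.4515 + 0.4127 - 0.8434 = 0.0209

All forms give I(X;Y) = 0.0209 dits. ✓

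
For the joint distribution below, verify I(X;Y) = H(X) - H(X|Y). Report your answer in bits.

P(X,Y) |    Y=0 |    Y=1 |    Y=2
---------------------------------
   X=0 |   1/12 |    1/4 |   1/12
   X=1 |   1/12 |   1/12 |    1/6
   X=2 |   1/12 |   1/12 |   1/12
I(X;Y) = 0.0871 bits

Mutual information has multiple equivalent forms:
- I(X;Y) = H(X) - H(X|Y)
- I(X;Y) = H(Y) - H(Y|X)
- I(X;Y) = H(X) + H(Y) - H(X,Y)

Computing all quantities:
H(X) = 1.5546, H(Y) = 1.5546, H(X,Y) = 3.0221
H(X|Y) = 1.4675, H(Y|X) = 1.4675

Verification:
H(X) - H(X|Y) = 1.5546 - 1.4675 = 0.0871
H(Y) - H(Y|X) = 1.5546 - 1.4675 = 0.0871
H(X) + H(Y) - H(X,Y) = 1.5546 + 1.5546 - 3.0221 = 0.0871

All forms give I(X;Y) = 0.0871 bits. ✓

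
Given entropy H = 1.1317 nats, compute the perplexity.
3.1009

Perplexity is e^H (or exp(H) for natural log).

H = 1.1317 nats
Perplexity = e^1.1317 = 3.1009

Interpretation: The model's uncertainty is equivalent to choosing uniformly among 3.1 options.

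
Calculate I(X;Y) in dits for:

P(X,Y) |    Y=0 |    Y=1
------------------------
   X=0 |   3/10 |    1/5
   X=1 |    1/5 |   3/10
0.0087 dits

Mutual information: I(X;Y) = H(X) + H(Y) - H(X,Y)

Marginals:
P(X) = (1/2, 1/2), H(X) = 0.3010 dits
P(Y) = (1/2, 1/2), H(Y) = 0.3010 dits

Joint entropy: H(X,Y) = 0.5933 dits

I(X;Y) = 0.3010 + 0.3010 - 0.5933 = 0.0087 dits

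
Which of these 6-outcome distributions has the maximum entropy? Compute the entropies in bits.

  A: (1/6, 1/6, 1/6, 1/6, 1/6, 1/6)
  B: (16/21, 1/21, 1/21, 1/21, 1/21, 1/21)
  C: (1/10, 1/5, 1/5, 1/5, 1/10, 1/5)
A

For a discrete distribution over n outcomes, entropy is maximized by the uniform distribution.

Computing entropies:
H(A) = 2.5850 bits
H(B) = 1.3447 bits
H(C) = 2.5219 bits

The uniform distribution (where all probabilities equal 1/6) achieves the maximum entropy of log_2(6) = 2.5850 bits.

Distribution A has the highest entropy.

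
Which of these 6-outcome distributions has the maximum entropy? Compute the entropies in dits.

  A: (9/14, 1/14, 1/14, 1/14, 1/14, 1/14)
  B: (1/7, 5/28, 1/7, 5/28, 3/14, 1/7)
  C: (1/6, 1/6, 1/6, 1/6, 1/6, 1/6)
C

For a discrete distribution over n outcomes, entropy is maximized by the uniform distribution.

Computing entropies:
H(A) = 0.5327 dits
H(B) = 0.7728 dits
H(C) = 0.7782 dits

The uniform distribution (where all probabilities equal 1/6) achieves the maximum entropy of log_10(6) = 0.7782 dits.

Distribution C has the highest entropy.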